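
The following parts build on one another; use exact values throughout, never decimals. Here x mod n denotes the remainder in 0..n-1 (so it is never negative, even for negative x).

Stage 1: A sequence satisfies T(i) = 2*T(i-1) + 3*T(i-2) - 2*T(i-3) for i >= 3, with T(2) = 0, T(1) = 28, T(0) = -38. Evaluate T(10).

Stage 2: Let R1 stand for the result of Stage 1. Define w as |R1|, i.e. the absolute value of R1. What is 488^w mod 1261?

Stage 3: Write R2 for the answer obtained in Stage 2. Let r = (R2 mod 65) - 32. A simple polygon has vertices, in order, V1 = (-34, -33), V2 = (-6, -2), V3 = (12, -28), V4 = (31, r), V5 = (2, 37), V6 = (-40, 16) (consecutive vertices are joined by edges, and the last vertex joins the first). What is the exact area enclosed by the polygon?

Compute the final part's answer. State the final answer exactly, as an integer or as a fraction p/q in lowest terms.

5423/2

Stage 1: T(3) = 2*(0) + 3*(28) - 2*(-38) = 160; iterating: T(3)=160, T(4)=264, T(5)=1008, T(6)=2488, T(7)=7472, T(8)=20392, T(9)=58224, T(10)=162680; answer 162680
Stage 2: R1 = 162680; w = 162680; squarings mod 1261: 488^1=488, 488^2=1076, 488^4=178, 488^8=159, 488^16=61, 488^32=1199, 488^64=61, 488^128=1199, 488^256=61, 488^512=1199, 488^1024=61, 488^2048=1199, 488^4096=61, 488^8192=1199, 488^16384=61, 488^32768=1199, 488^65536=61, 488^131072=1199; 488^162680 = 488^8 * 488^16 * 488^32 * 488^64 * 488^256 * 488^512 * 488^2048 * 488^4096 * 488^8192 * 488^16384 * 488^131072 = 159 (mod 1261); answer 159
Stage 3: R2 = 159; r = -3; cross terms: (-34*-2 - -6*-33)=-130, (-6*-28 - 12*-2)=192, (12*-3 - 31*-28)=832, (31*37 - 2*-3)=1153, (2*16 - -40*37)=1512, (-40*-33 - -34*16)=1864; twice the area = |5423| = 5423; area = 5423/2; answer 5423/2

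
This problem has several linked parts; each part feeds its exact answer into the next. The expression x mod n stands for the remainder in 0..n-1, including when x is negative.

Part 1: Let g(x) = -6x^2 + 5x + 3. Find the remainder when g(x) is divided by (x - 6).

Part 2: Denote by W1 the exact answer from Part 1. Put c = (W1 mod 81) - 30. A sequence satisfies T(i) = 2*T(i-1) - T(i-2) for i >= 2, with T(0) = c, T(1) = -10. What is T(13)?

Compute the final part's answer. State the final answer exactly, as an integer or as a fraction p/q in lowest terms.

-490

Part 1: remainder = value at the root: -6*(6)^2 + 5*(6)^1 + 3 = (-216) + (30) + (3) = -183; answer -183
Part 2: W1 = -183; c = 30; T(2) = 2*(-10) - 1*(30) = -50; iterating: T(2)=-50, T(3)=-90, T(4)=-130, T(5)=-170, T(6)=-210, T(7)=-250, T(8)=-290, T(9)=-330, T(10)=-370, T(11)=-410, T(12)=-450, T(13)=-490; answer -490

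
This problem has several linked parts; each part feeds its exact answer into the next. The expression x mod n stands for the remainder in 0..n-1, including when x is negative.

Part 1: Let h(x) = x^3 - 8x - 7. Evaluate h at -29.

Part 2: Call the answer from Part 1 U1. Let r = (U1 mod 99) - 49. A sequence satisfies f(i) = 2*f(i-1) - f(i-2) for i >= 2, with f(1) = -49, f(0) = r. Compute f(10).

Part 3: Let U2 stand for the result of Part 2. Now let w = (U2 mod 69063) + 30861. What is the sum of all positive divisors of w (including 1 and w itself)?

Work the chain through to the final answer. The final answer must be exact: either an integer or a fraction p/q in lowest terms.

Part 1: 1*(-29)^3 - 8*(-29)^1 - 7 = (-24389) + (232) + (-7) = -24164; answer -24164
Part 2: U1 = -24164; r = 42; f(2) = 2*(-49) - 1*(42) = -140; iterating: f(2)=-140, f(3)=-231, f(4)=-322, f(5)=-413, f(6)=-504, f(7)=-595, f(8)=-686, f(9)=-777, f(10)=-868; answer -868
Part 3: U2 = -868; w = 99056; 99056 = 2^4 * 41 * 151; sigma = (1 + 2 + 4 + 8 + 16) * (1 + 41) * (1 + 151) = 31 * 42 * 152 = 197904; answer 197904

197904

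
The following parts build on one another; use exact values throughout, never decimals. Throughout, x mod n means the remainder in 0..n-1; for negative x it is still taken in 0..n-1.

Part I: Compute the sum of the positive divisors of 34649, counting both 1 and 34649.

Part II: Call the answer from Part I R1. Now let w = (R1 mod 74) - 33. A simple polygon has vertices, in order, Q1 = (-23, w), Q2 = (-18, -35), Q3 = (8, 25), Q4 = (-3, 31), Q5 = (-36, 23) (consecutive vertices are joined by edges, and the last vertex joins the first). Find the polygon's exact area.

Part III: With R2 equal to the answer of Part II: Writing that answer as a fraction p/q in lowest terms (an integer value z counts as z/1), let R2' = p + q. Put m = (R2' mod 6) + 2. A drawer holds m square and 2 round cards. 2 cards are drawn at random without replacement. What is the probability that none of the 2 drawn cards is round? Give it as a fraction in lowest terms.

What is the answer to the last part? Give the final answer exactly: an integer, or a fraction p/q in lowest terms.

7/12

Part I: 34649 is prime, so its only divisors are 1 and 34649; sigma = 1 + 34649 = 34650; answer 34650
Part II: R1 = 34650; w = -15; cross terms: (-23*-35 - -18*-15)=535, (-18*25 - 8*-35)=-170, (8*31 - -3*25)=323, (-3*23 - -36*31)=1047, (-36*-15 - -23*23)=1069; twice the area = |2804| = 2804; area = 1402; answer 1402
Part III: R2 = 1402; threaded value p + q = 1403; m = 7; total draws C(9,2) = 36; favorable C(7,2) = 21; P = 7/12; answer 7/12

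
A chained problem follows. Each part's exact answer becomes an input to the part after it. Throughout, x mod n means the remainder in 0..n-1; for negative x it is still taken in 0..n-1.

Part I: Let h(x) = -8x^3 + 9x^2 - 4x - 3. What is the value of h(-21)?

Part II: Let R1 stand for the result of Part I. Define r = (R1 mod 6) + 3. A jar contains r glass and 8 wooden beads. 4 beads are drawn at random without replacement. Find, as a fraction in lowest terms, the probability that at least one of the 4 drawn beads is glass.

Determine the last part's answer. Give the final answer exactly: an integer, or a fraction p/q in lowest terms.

Part I: -8*(-21)^3 + 9*(-21)^2 - 4*(-21)^1 - 3 = (74088) + (3969) + (84) + (-3) = 78138; answer 78138
Part II: R1 = 78138; r = 3; total draws C(11,4) = 330; complement C(8,4) = 70; favorable 330 - 70 = 260; P = 26/33; answer 26/33

26/33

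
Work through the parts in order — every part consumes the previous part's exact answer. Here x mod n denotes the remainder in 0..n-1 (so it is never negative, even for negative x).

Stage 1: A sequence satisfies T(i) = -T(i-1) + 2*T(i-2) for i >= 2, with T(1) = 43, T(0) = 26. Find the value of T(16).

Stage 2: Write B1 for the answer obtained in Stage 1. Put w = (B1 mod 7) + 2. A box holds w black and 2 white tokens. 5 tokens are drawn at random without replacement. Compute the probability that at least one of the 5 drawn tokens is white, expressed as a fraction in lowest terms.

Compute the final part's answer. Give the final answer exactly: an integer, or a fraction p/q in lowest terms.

25/28

Stage 1: T(2) = -1*(43) + 2*(26) = 9; iterating: T(2)=9, T(3)=77, T(4)=-59, T(5)=213, T(6)=-331, T(7)=757, T(8)=-1419, T(9)=2933, T(10)=-5771, T(11)=11637, T(12)=-23179, T(13)=46453, T(14)=-92811, T(15)=185717, T(16)=-371339; answer -371339
Stage 2: B1 = -371339; w = 6; total draws C(8,5) = 56; complement C(6,5) = 6; favorable 56 - 6 = 50; P = 25/28; answer 25/28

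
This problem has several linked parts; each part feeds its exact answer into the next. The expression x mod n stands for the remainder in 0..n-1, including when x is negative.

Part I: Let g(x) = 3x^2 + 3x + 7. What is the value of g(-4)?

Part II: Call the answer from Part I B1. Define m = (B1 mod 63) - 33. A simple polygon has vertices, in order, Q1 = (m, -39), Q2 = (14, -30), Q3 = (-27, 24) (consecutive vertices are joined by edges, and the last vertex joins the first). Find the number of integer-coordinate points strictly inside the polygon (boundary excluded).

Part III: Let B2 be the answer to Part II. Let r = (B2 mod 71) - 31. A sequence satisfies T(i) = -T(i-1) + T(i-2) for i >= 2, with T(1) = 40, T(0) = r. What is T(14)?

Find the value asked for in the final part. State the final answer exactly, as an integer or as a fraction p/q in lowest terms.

Part I: 3*(-4)^2 + 3*(-4)^1 + 7 = (48) + (-12) + (7) = 43; answer 43
Part II: B1 = 43; m = 10; cross terms: (10*-30 - 14*-39)=246, (14*24 - -27*-30)=-474, (-27*-39 - 10*24)=813; twice the area = |585| = 585; area = 585/2; boundary points = 1 + 1 + 1 = 3; strictly interior points = area - boundary/2 + 1 = 292; answer 292
Part III: B2 = 292; r = -23; T(2) = -1*(40) + 1*(-23) = -63; iterating: T(2)=-63, T(3)=103, T(4)=-166, T(5)=269, T(6)=-435, T(7)=704, T(8)=-1139, T(9)=1843, T(10)=-2982, T(11)=4825, T(12)=-7807, T(13)=12632, T(14)=-20439; answer -20439

-20439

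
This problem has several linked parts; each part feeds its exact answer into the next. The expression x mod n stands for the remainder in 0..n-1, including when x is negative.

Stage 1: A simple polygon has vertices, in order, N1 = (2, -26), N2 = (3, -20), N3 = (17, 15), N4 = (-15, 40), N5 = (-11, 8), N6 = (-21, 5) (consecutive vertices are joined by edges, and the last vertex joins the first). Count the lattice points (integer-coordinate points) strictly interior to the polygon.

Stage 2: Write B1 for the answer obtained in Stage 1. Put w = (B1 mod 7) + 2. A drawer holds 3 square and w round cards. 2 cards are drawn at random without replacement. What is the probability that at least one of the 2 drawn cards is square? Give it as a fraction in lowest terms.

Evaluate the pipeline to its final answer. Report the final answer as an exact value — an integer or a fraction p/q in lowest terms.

4/5

Stage 1: cross terms: (2*-20 - 3*-26)=38, (3*15 - 17*-20)=385, (17*40 - -15*15)=905, (-15*8 - -11*40)=320, (-11*5 - -21*8)=113, (-21*-26 - 2*5)=536; twice the area = |2297| = 2297; area = 2297/2; boundary points = 1 + 7 + 1 + 4 + 1 + 1 = 15; strictly interior points = area - boundary/2 + 1 = 1142; answer 1142
Stage 2: B1 = 1142; w = 3; total draws C(6,2) = 15; complement C(3,2) = 3; favorable 15 - 3 = 12; P = 4/5; answer 4/5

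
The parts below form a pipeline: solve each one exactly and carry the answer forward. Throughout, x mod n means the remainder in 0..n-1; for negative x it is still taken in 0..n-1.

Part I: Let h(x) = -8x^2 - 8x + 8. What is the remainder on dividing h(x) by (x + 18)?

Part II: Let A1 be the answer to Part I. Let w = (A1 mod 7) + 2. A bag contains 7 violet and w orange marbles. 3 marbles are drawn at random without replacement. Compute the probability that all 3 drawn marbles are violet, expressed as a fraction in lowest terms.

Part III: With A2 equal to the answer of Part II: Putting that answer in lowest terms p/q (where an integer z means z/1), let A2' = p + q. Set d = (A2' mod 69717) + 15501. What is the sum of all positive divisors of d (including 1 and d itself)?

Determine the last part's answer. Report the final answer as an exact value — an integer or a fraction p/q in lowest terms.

46228

Part I: remainder = value at the root: -8*(-18)^2 - 8*(-18)^1 + 8 = (-2592) + (144) + (8) = -2440; answer -2440
Part II: A1 = -2440; w = 5; total draws C(12,3) = 220; favorable C(7,3) = 35; P = 7/44; answer 7/44
Part III: A2 = 7/44; threaded value p + q = 51; d = 15552; 15552 = 2^6 * 3^5; sigma = (1 + 2 + 4 + 8 + 16 + 32 + 64) * (1 + 3 + 9 + 27 + 81 + 243) = 127 * 364 = 46228; answer 46228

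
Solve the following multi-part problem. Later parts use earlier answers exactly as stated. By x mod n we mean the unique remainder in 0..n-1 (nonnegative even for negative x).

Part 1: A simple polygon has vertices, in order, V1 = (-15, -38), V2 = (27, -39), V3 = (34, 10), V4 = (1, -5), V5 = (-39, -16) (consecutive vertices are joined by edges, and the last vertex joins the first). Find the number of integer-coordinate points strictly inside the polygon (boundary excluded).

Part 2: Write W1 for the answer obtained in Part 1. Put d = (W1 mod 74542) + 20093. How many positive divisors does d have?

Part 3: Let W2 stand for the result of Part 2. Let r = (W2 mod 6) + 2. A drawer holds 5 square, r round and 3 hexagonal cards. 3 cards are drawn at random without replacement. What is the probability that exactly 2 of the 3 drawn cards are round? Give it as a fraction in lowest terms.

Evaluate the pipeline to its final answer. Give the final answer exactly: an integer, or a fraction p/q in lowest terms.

1/15

Part 1: cross terms: (-15*-39 - 27*-38)=1611, (27*10 - 34*-39)=1596, (34*-5 - 1*10)=-180, (1*-16 - -39*-5)=-211, (-39*-38 - -15*-16)=1242; twice the area = |4058| = 4058; area = 2029; boundary points = 1 + 7 + 3 + 1 + 2 = 14; strictly interior points = area - boundary/2 + 1 = 2023; answer 2023
Part 2: W1 = 2023; d = 22116; 22116 = 2^2 * 3 * 19 * 97; number of divisors = (2+1) * (1+1) * (1+1) * (1+1) = 24; answer 24
Part 3: W2 = 24; r = 2; total draws C(10,3) = 120; favorable C(2,2)*C(8,1) = 8; P = 1/15; answer 1/15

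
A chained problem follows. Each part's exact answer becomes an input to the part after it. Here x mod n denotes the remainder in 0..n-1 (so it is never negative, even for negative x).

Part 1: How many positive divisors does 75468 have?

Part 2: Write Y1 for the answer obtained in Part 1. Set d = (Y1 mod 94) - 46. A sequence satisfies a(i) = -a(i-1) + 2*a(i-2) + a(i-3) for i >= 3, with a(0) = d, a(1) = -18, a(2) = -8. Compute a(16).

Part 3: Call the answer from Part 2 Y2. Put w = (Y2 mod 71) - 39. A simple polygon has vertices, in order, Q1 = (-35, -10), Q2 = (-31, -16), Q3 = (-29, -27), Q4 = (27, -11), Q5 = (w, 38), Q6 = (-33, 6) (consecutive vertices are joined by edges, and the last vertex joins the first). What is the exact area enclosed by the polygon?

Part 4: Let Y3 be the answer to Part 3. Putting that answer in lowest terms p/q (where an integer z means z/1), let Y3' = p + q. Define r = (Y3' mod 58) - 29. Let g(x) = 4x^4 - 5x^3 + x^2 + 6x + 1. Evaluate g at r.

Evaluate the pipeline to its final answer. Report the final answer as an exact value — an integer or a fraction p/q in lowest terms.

65275

Part 1: 75468 = 2^2 * 3 * 19 * 331; number of divisors = (2+1) * (1+1) * (1+1) * (1+1) = 24; answer 24
Part 2: Y1 = 24; d = -22; a(3) = -1*(-8) + 2*(-18) + 1*(-22) = -50; iterating: a(3)=-50, a(4)=16, a(5)=-124, a(6)=106, a(7)=-338, a(8)=426, a(9)=-996, a(10)=1510, a(11)=-3076, a(12)=5100, a(13)=-9742, a(14)=16866, a(15)=-31250, a(16)=55240; answer 55240
Part 3: Y2 = 55240; w = -37; cross terms: (-35*-16 - -31*-10)=250, (-31*-27 - -29*-16)=373, (-29*-11 - 27*-27)=1048, (27*38 - -37*-11)=619, (-37*6 - -33*38)=1032, (-33*-10 - -35*6)=540; twice the area = |3862| = 3862; area = 1931; answer 1931
Part 4: Y3 = 1931; threaded value p + q = 1932; r = -11; 4*(-11)^4 - 5*(-11)^3 + 1*(-11)^2 + 6*(-11)^1 + 1 = (58564) + (6655) + (121) + (-66) + (1) = 65275; answer 65275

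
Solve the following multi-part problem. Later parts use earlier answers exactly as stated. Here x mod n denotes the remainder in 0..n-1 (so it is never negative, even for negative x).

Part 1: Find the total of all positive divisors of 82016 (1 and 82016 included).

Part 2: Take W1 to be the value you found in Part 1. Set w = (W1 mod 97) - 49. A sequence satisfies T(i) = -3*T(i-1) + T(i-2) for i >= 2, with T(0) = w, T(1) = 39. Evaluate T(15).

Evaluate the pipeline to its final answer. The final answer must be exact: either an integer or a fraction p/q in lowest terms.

Part 1: 82016 = 2^5 * 11 * 233; sigma = (1 + 2 + 4 + 8 + 16 + 32) * (1 + 11) * (1 + 233) = 63 * 12 * 234 = 176904; answer 176904
Part 2: W1 = 176904; w = 24; T(2) = -3*(39) + 1*(24) = -93; iterating: T(2)=-93, T(3)=318, T(4)=-1047, T(5)=3459, T(6)=-11424, T(7)=37731, T(8)=-124617, T(9)=411582, T(10)=-1359363, T(11)=4489671, T(12)=-14828376, T(13)=48974799, T(14)=-161752773, T(15)=534233118; answer 534233118

534233118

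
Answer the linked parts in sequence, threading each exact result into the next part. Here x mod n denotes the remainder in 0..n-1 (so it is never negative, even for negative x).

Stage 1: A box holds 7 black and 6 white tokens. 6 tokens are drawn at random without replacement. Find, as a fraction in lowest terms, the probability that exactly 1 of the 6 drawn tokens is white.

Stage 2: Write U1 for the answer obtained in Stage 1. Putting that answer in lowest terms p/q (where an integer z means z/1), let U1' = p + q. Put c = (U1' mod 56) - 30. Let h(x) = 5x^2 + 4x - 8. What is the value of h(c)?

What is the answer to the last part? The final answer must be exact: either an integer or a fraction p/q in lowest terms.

25

Stage 1: total draws C(13,6) = 1716; favorable C(6,1)*C(7,5) = 126; P = 21/286; answer 21/286
Stage 2: U1 = 21/286; threaded value p + q = 307; c = -3; 5*(-3)^2 + 4*(-3)^1 - 8 = (45) + (-12) + (-8) = 25; answer 25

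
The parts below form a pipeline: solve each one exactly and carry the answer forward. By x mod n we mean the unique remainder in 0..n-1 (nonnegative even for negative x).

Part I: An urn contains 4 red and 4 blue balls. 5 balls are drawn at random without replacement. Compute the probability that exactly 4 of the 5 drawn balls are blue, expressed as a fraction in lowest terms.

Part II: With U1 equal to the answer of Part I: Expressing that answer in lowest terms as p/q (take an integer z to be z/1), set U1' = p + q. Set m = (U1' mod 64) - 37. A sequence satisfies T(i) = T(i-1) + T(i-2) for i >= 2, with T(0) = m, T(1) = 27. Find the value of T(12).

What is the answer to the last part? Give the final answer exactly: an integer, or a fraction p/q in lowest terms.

1930

Part I: total draws C(8,5) = 56; favorable C(4,4)*C(4,1) = 4; P = 1/14; answer 1/14
Part II: U1 = 1/14; threaded value p + q = 15; m = -22; T(2) = 1*(27) + 1*(-22) = 5; iterating: T(2)=5, T(3)=32, T(4)=37, T(5)=69, T(6)=106, T(7)=175, T(8)=281, T(9)=456, T(10)=737, T(11)=1193, T(12)=1930; answer 1930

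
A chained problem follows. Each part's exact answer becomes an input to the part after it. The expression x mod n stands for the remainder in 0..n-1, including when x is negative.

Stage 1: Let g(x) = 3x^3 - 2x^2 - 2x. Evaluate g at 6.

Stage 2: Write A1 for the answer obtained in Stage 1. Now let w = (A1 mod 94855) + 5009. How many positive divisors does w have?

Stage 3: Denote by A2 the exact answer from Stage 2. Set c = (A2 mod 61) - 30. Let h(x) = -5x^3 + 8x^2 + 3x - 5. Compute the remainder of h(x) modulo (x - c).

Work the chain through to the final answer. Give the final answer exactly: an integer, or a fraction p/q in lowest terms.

Stage 1: 3*(6)^3 - 2*(6)^2 - 2*(6)^1 = (648) + (-72) + (-12) = 564; answer 564
Stage 2: A1 = 564; w = 5573; 5573 is prime, so its only divisors are 1 and 5573; count = 2; answer 2
Stage 3: A2 = 2; c = -28; remainder = value at the root: -5*(-28)^3 + 8*(-28)^2 + 3*(-28)^1 - 5 = (109760) + (6272) + (-84) + (-5) = 115943; answer 115943

115943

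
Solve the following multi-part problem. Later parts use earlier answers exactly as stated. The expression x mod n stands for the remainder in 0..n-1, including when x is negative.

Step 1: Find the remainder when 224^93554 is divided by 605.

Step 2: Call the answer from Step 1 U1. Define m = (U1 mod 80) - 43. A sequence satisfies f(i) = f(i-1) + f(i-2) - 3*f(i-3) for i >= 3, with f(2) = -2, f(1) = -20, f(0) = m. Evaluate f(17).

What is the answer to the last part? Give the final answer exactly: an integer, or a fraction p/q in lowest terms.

Step 1: squarings mod 605: 224^1=224, 224^2=566, 224^4=311, 224^8=526, 224^16=191, 224^32=181, 224^64=91, 224^128=416, 224^256=26, 224^512=71, 224^1024=201, 224^2048=471, 224^4096=411, 224^8192=126, 224^16384=146, 224^32768=141, 224^65536=521; 224^93554 = 224^2 * 224^16 * 224^32 * 224^64 * 224^256 * 224^1024 * 224^2048 * 224^8192 * 224^16384 * 224^65536 = 531 (mod 605); answer 531
Step 2: U1 = 531; m = 8; f(3) = 1*(-2) + 1*(-20) - 3*(8) = -46; iterating: f(3)=-46, f(4)=12, f(5)=-28, f(6)=122, f(7)=58, f(8)=264, f(9)=-44, f(10)=46, f(11)=-790, f(12)=-612, f(13)=-1540, f(14)=218, f(15)=514, f(16)=5352, f(17)=5212; answer 5212

5212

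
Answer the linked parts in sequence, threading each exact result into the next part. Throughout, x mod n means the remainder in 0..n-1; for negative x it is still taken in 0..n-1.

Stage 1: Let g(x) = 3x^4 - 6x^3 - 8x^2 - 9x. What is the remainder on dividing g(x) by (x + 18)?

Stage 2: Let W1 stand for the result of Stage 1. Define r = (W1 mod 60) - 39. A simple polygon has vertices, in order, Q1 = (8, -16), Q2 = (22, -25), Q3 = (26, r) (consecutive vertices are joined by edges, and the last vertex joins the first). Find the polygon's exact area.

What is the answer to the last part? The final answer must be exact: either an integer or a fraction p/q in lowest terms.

130

Stage 1: remainder = value at the root: 3*(-18)^4 - 6*(-18)^3 - 8*(-18)^2 - 9*(-18)^1 = (314928) + (34992) + (-2592) + (162) = 347490; answer 347490
Stage 2: W1 = 347490; r = -9; cross terms: (8*-25 - 22*-16)=152, (22*-9 - 26*-25)=452, (26*-16 - 8*-9)=-344; twice the area = |260| = 260; area = 130; answer 130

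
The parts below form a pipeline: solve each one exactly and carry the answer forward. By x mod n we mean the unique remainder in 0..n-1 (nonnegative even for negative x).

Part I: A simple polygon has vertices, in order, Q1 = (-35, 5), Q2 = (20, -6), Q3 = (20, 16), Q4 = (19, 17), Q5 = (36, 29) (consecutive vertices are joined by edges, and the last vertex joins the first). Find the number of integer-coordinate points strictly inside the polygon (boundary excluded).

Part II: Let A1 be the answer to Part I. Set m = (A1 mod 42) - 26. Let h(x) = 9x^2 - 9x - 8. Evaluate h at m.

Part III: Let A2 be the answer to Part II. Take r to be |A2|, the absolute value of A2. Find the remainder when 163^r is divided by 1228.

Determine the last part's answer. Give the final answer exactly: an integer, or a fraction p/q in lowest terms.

Part I: cross terms: (-35*-6 - 20*5)=110, (20*16 - 20*-6)=440, (20*17 - 19*16)=36, (19*29 - 36*17)=-61, (36*5 - -35*29)=1195; twice the area = |1720| = 1720; area = 860; boundary points = 11 + 22 + 1 + 1 + 1 = 36; strictly interior points = area - boundary/2 + 1 = 843; answer 843
Part II: A1 = 843; m = -23; 9*(-23)^2 - 9*(-23)^1 - 8 = (4761) + (207) + (-8) = 4960; answer 4960
Part III: A2 = 4960; r = 4960; squarings mod 1228: 163^1=163, 163^2=781, 163^4=873, 163^8=769, 163^16=693, 163^32=101, 163^64=377, 163^128=909, 163^256=1065, 163^512=781, 163^1024=873, 163^2048=769, 163^4096=693; 163^4960 = 163^32 * 163^64 * 163^256 * 163^512 * 163^4096 = 377 (mod 1228); answer 377

377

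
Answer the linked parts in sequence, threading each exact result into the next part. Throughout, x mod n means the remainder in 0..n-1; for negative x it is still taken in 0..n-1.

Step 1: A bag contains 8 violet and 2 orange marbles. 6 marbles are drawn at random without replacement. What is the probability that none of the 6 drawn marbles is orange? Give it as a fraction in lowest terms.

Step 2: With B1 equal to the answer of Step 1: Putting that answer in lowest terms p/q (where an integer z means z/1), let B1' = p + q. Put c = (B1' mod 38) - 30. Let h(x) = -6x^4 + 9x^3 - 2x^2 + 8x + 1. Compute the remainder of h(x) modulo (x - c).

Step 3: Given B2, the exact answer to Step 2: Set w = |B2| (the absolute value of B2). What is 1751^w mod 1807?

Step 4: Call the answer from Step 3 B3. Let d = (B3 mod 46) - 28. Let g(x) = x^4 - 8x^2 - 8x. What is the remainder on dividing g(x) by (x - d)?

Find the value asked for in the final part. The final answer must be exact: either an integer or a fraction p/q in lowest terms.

451776

Step 1: total draws C(10,6) = 210; favorable C(8,6) = 28; P = 2/15; answer 2/15
Step 2: B1 = 2/15; threaded value p + q = 17; c = -13; remainder = value at the root: -6*(-13)^4 + 9*(-13)^3 - 2*(-13)^2 + 8*(-13)^1 + 1 = (-171366) + (-19773) + (-338) + (-104) + (1) = -191580; answer -191580
Step 3: B2 = -191580; w = 191580; squarings mod 1807: 1751^1=1751, 1751^2=1329, 1751^4=802, 1751^8=1719, 1751^16=516, 1751^32=627, 1751^64=1010, 1751^128=952, 1751^256=997, 1751^512=159, 1751^1024=1790, 1751^2048=289, 1751^4096=399, 1751^8192=185, 1751^16384=1699, 1751^32768=822, 1751^65536=1673, 1751^131072=1693; 1751^191580 = 1751^4 * 1751^8 * 1751^16 * 1751^64 * 1751^1024 * 1751^2048 * 1751^8192 * 1751^16384 * 1751^32768 * 1751^131072 = 508 (mod 1807); answer 508
Step 4: B3 = 508; d = -26; remainder = value at the root: 1*(-26)^4 - 8*(-26)^2 - 8*(-26)^1 = (456976) + (-5408) + (208) = 451776; answer 451776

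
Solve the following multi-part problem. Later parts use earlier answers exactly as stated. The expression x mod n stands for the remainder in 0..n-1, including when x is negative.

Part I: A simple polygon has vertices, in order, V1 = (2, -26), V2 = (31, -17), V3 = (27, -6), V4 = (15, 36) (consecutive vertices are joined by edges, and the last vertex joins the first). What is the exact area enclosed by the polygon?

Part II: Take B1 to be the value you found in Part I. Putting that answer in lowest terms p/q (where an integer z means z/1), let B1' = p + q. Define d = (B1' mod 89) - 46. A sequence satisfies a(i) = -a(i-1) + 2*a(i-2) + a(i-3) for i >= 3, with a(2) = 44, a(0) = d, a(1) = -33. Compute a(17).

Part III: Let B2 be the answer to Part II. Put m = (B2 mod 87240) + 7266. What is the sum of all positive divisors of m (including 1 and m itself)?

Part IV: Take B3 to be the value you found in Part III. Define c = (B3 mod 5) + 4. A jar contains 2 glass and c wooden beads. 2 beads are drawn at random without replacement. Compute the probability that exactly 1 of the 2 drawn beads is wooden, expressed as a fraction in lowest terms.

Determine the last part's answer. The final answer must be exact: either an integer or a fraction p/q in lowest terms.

Part I: cross terms: (2*-17 - 31*-26)=772, (31*-6 - 27*-17)=273, (27*36 - 15*-6)=1062, (15*-26 - 2*36)=-462; twice the area = |1645| = 1645; area = 1645/2; answer 1645/2
Part II: B1 = 1645/2; threaded value p + q = 1647; d = -1; a(3) = -1*(44) + 2*(-33) + 1*(-1) = -111; iterating: a(3)=-111, a(4)=166, a(5)=-344, a(6)=565, a(7)=-1087, a(8)=1873, a(9)=-3482, a(10)=6141, a(11)=-11232, a(12)=20032, a(13)=-36355, a(14)=65187, a(15)=-117865, a(16)=211884, a(17)=-382427; answer -382427
Part III: B2 = -382427; m = 61039; 61039 = 11 * 31 * 179; sigma = (1 + 11) * (1 + 31) * (1 + 179) = 12 * 32 * 180 = 69120; answer 69120
Part IV: B3 = 69120; c = 4; total draws C(6,2) = 15; favorable C(4,1)*C(2,1) = 8; P = 8/15; answer 8/15

8/15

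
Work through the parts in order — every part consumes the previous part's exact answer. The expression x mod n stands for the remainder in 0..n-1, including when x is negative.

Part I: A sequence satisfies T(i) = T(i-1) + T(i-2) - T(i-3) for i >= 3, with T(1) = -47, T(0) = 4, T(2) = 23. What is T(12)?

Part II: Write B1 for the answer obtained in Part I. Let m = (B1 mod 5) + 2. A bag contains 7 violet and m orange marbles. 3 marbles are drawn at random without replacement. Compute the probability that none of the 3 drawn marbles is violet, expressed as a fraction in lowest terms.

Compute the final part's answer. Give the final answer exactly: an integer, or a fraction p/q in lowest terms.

1/22

Part I: T(3) = 1*(23) + 1*(-47) - 1*(4) = -28; iterating: T(3)=-28, T(4)=42, T(5)=-9, T(6)=61, T(7)=10, T(8)=80, T(9)=29, T(10)=99, T(11)=48, T(12)=118; answer 118
Part II: B1 = 118; m = 5; total draws C(12,3) = 220; favorable C(5,3) = 10; P = 1/22; answer 1/22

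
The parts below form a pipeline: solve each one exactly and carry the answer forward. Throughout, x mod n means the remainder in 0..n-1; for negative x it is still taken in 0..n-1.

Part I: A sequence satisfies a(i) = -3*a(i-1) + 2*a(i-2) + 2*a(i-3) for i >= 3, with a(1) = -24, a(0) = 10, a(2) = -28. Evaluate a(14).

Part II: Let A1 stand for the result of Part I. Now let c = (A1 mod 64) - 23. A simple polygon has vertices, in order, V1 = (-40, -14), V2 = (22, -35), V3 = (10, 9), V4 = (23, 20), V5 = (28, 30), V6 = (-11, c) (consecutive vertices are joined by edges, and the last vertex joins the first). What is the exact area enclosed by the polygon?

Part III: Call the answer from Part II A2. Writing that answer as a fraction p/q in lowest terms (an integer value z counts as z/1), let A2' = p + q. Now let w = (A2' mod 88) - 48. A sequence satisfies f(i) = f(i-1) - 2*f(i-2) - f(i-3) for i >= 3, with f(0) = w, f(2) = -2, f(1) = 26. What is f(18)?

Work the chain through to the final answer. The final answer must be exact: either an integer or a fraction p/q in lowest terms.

63787

Part I: a(3) = -3*(-28) + 2*(-24) + 2*(10) = 56; iterating: a(3)=56, a(4)=-272, a(5)=872, a(6)=-3048, a(7)=10344, a(8)=-35384, a(9)=120744, a(10)=-412312, a(11)=1407656, a(12)=-4806104, a(13)=16409000, a(14)=-56023896; answer -56023896
Part II: A1 = -56023896; c = 17; cross terms: (-40*-35 - 22*-14)=1708, (22*9 - 10*-35)=548, (10*20 - 23*9)=-7, (23*30 - 28*20)=130, (28*17 - -11*30)=806, (-11*-14 - -40*17)=834; twice the area = |4019| = 4019; area = 4019/2; answer 4019/2
Part III: A2 = 4019/2; threaded value p + q = 4021; w = 13; f(3) = 1*(-2) - 2*(26) - 1*(13) = -67; iterating: f(3)=-67, f(4)=-89, f(5)=47, f(6)=292, f(7)=287, f(8)=-344, f(9)=-1210, f(10)=-809, f(11)=1955, f(12)=4783, f(13)=1682, f(14)=-9839, f(15)=-17986, f(16)=10, f(17)=45821, f(18)=63787; answer 63787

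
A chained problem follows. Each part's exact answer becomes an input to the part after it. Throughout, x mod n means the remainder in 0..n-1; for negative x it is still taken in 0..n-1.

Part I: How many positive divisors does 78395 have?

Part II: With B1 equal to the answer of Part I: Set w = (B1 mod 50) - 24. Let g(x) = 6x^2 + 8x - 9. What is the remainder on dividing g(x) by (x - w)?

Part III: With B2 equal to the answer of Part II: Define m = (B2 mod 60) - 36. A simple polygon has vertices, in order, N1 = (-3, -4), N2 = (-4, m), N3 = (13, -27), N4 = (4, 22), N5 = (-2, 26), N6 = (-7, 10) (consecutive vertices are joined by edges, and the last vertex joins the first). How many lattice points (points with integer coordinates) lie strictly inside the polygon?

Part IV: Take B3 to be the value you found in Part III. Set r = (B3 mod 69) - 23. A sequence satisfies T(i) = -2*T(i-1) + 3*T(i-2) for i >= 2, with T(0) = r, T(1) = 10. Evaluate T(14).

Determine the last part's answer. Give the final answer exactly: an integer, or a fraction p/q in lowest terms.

-35872280

Part I: 78395 = 5 * 15679; number of divisors = (1+1) * (1+1) = 4; answer 4
Part II: B1 = 4; w = -20; remainder = value at the root: 6*(-20)^2 + 8*(-20)^1 - 9 = (2400) + (-160) + (-9) = 2231; answer 2231
Part III: B2 = 2231; m = -25; cross terms: (-3*-25 - -4*-4)=59, (-4*-27 - 13*-25)=433, (13*22 - 4*-27)=394, (4*26 - -2*22)=148, (-2*10 - -7*26)=162, (-7*-4 - -3*10)=58; twice the area = |1254| = 1254; area = 627; boundary points = 1 + 1 + 1 + 2 + 1 + 2 = 8; strictly interior points = area - boundary/2 + 1 = 624; answer 624
Part IV: B3 = 624; r = -20; T(2) = -2*(10) + 3*(-20) = -80; iterating: T(2)=-80, T(3)=190, T(4)=-620, T(5)=1810, T(6)=-5480, T(7)=16390, T(8)=-49220, T(9)=147610, T(10)=-442880, T(11)=1328590, T(12)=-3985820, T(13)=11957410, T(14)=-35872280; answer -35872280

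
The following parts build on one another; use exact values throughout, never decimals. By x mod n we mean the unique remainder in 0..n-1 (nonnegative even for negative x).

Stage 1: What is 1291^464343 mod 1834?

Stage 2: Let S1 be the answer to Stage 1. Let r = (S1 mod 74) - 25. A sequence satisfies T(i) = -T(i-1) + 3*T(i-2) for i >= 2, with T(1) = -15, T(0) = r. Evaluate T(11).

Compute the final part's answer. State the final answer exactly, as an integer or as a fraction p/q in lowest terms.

Stage 1: squarings mod 1834: 1291^1=1291, 1291^2=1409, 1291^4=893, 1291^8=1493, 1291^16=739, 1291^32=1423, 1291^64=193, 1291^128=569, 1291^256=977, 1291^512=849, 1291^1024=39, 1291^2048=1521, 1291^4096=767, 1291^8192=1409, 1291^16384=893, 1291^32768=1493, 1291^65536=739, 1291^131072=1423, 1291^262144=193; 1291^464343 = 1291^1 * 1291^2 * 1291^4 * 1291^16 * 1291^64 * 1291^128 * 1291^256 * 1291^1024 * 1291^4096 * 1291^65536 * 1291^131072 * 1291^262144 = 1763 (mod 1834); answer 1763
Stage 2: S1 = 1763; r = 36; T(2) = -1*(-15) + 3*(36) = 123; iterating: T(2)=123, T(3)=-168, T(4)=537, T(5)=-1041, T(6)=2652, T(7)=-5775, T(8)=13731, T(9)=-31056, T(10)=72249, T(11)=-165417; answer -165417

-165417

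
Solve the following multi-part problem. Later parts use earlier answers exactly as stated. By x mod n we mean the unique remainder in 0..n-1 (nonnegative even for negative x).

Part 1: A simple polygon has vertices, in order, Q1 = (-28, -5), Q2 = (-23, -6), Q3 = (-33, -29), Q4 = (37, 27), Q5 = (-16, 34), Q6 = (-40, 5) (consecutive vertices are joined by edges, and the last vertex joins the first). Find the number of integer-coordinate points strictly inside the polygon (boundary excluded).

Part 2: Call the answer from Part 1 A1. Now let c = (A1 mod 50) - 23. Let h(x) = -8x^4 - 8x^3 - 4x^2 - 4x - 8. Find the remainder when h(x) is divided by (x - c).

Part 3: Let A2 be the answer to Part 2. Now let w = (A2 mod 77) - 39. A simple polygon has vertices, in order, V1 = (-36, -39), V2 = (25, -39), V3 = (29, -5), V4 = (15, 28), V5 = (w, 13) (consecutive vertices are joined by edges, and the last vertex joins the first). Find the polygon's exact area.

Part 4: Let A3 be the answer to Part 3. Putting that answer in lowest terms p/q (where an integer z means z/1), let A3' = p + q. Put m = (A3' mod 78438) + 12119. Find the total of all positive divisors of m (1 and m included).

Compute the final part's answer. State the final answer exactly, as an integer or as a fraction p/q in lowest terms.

15288

Part 1: cross terms: (-28*-6 - -23*-5)=53, (-23*-29 - -33*-6)=469, (-33*27 - 37*-29)=182, (37*34 - -16*27)=1690, (-16*5 - -40*34)=1280, (-40*-5 - -28*5)=340; twice the area = |4014| = 4014; area = 2007; boundary points = 1 + 1 + 14 + 1 + 1 + 2 = 20; strictly interior points = area - boundary/2 + 1 = 1998; answer 1998
Part 2: A1 = 1998; c = 25; remainder = value at the root: -8*(25)^4 - 8*(25)^3 - 4*(25)^2 - 4*(25)^1 - 8 = (-3125000) + (-125000) + (-2500) + (-100) + (-8) = -3252608; answer -3252608
Part 3: A2 = -3252608; w = -13; cross terms: (-36*-39 - 25*-39)=2379, (25*-5 - 29*-39)=1006, (29*28 - 15*-5)=887, (15*13 - -13*28)=559, (-13*-39 - -36*13)=975; twice the area = |5806| = 5806; area = 2903; answer 2903
Part 4: A3 = 2903; threaded value p + q = 2904; m = 15023; 15023 = 83 * 181; sigma = (1 + 83) * (1 + 181) = 84 * 182 = 15288; answer 15288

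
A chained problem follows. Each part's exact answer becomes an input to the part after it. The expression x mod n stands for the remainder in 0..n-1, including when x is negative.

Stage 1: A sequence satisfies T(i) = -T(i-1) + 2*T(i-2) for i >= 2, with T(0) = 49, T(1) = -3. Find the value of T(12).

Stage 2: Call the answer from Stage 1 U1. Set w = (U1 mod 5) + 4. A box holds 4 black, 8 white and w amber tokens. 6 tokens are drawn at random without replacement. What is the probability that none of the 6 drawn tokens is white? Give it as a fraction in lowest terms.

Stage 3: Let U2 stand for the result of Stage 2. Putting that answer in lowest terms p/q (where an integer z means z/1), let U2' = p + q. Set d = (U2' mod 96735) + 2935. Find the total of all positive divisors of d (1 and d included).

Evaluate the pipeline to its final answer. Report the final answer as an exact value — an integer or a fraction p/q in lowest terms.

Stage 1: T(2) = -1*(-3) + 2*(49) = 101; iterating: T(2)=101, T(3)=-107, T(4)=309, T(5)=-523, T(6)=1141, T(7)=-2187, T(8)=4469, T(9)=-8843, T(10)=17781, T(11)=-35467, T(12)=71029; answer 71029
Stage 2: U1 = 71029; w = 8; total draws C(20,6) = 38760; favorable C(12,6) = 924; P = 77/3230; answer 77/3230
Stage 3: U2 = 77/3230; threaded value p + q = 3307; d = 6242; 6242 = 2 * 3121; sigma = (1 + 2) * (1 + 3121) = 3 * 3122 = 9366; answer 9366

9366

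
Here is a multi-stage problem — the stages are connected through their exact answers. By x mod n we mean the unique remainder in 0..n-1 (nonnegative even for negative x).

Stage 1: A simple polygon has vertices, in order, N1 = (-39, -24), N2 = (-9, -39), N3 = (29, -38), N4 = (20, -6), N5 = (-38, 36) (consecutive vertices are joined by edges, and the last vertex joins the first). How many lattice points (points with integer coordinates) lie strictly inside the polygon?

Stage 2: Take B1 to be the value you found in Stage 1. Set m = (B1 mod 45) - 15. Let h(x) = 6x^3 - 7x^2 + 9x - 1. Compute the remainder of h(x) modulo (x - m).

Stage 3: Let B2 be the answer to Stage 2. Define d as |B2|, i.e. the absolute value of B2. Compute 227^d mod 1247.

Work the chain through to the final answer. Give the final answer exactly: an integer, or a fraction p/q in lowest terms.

750

Stage 1: cross terms: (-39*-39 - -9*-24)=1305, (-9*-38 - 29*-39)=1473, (29*-6 - 20*-38)=586, (20*36 - -38*-6)=492, (-38*-24 - -39*36)=2316; twice the area = |6172| = 6172; area = 3086; boundary points = 15 + 1 + 1 + 2 + 1 = 20; strictly interior points = area - boundary/2 + 1 = 3077; answer 3077
Stage 2: B1 = 3077; m = 2; remainder = value at the root: 6*(2)^3 - 7*(2)^2 + 9*(2)^1 - 1 = (48) + (-28) + (18) + (-1) = 37; answer 37
Stage 3: B2 = 37; d = 37; squarings mod 1247: 227^1=227, 227^2=402, 227^4=741, 227^8=401, 227^16=1185, 227^32=103; 227^37 = 227^1 * 227^4 * 227^32 = 750 (mod 1247); answer 750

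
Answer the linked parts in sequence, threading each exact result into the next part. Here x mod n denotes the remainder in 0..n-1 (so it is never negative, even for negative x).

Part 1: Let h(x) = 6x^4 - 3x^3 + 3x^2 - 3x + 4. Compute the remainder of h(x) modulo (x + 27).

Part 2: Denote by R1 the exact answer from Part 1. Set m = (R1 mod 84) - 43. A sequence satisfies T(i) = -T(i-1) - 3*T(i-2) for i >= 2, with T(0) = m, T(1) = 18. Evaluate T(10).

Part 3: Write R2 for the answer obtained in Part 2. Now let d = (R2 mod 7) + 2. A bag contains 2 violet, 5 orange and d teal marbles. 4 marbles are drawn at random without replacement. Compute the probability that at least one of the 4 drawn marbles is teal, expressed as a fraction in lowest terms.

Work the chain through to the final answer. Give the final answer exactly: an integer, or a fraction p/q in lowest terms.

Part 1: remainder = value at the root: 6*(-27)^4 - 3*(-27)^3 + 3*(-27)^2 - 3*(-27)^1 + 4 = (3188646) + (59049) + (2187) + (81) + (4) = 3249967; answer 3249967
Part 2: R1 = 3249967; m = -36; T(2) = -1*(18) - 3*(-36) = 90; iterating: T(2)=90, T(3)=-144, T(4)=-126, T(5)=558, T(6)=-180, T(7)=-1494, T(8)=2034, T(9)=2448, T(10)=-8550; answer -8550
Part 3: R2 = -8550; d = 6; total draws C(13,4) = 715; complement C(7,4) = 35; favorable 715 - 35 = 680; P = 136/143; answer 136/143

136/143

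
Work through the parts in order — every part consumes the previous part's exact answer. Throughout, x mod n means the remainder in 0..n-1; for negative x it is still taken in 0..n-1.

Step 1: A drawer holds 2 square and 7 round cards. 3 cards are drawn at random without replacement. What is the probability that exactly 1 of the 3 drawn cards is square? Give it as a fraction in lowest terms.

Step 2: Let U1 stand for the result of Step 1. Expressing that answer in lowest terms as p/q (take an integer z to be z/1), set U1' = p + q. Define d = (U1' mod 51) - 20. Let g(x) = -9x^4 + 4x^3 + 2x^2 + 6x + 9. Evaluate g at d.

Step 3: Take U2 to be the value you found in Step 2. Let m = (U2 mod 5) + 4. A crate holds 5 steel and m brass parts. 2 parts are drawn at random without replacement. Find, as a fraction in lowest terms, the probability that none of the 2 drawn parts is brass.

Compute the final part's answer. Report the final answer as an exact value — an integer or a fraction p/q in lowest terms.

5/39

Step 1: total draws C(9,3) = 84; favorable C(2,1)*C(7,2) = 42; P = 1/2; answer 1/2
Step 2: U1 = 1/2; threaded value p + q = 3; d = -17; -9*(-17)^4 + 4*(-17)^3 + 2*(-17)^2 + 6*(-17)^1 + 9 = (-751689) + (-19652) + (578) + (-102) + (9) = -770856; answer -770856
Step 3: U2 = -770856; m = 8; total draws C(13,2) = 78; favorable C(5,2) = 10; P = 5/39; answer 5/39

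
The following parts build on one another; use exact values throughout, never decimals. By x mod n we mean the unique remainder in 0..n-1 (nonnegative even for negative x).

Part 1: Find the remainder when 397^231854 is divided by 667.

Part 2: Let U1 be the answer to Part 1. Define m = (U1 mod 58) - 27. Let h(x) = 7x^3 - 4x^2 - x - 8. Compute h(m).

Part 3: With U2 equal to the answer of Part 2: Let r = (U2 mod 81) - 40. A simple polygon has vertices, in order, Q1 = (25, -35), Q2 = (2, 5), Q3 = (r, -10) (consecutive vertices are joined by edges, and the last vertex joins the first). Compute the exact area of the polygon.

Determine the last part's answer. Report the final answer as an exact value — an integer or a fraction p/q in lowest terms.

975/2

Part 1: squarings mod 667: 397^1=397, 397^2=197, 397^4=123, 397^8=455, 397^16=255, 397^32=326, 397^64=223, 397^128=371, 397^256=239, 397^512=426, 397^1024=52, 397^2048=36, 397^4096=629, 397^8192=110, 397^16384=94, 397^32768=165, 397^65536=545, 397^131072=210; 397^231854 = 397^2 * 397^4 * 397^8 * 397^32 * 397^128 * 397^256 * 397^2048 * 397^32768 * 397^65536 * 397^131072 = 233 (mod 667); answer 233
Part 2: U1 = 233; m = -26; 7*(-26)^3 - 4*(-26)^2 - 1*(-26)^1 - 8 = (-123032) + (-2704) + (26) + (-8) = -125718; answer -125718
Part 3: U2 = -125718; r = 35; cross terms: (25*5 - 2*-35)=195, (2*-10 - 35*5)=-195, (35*-35 - 25*-10)=-975; twice the area = |-975| = 975; area = 975/2; answer 975/2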